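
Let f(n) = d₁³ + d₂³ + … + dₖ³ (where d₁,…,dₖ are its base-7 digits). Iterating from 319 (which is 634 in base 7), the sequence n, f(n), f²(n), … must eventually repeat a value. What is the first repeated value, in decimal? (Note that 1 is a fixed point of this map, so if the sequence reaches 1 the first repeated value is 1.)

1

319 = (6,3,4)_7 → 307
307 = (6,1,6)_7 → 433
433 = (1,1,5,6)_7 → 343
343 = (1,0,0,0)_7 → 1  — reached the fixed point 1.
1 → 1, so 1 is the first repeated value.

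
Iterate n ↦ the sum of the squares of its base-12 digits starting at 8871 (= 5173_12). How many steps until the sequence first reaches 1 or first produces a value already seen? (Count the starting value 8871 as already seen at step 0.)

8871 = (5,1,7,3)_12 → 5² + 1² + 7² + 3² = 84
84 = (7,0)_12 → 7² + 0² = 49
49 = (4,1)_12 → 4² + 1² = 17
17 = (1,5)_12 → 1² + 5² = 26
26 = (2,2)_12 → 2² + 2² = 8
8 = (8)_12 → 8² = 64
64 = (5,4)_12 → 5² + 4² = 41
41 = (3,5)_12 → 3² + 5² = 34
34 = (2,10)_12 → 2² + 10² = 104
104 = (8,8)_12 → 8² + 8² = 128
128 = (10,8)_12 → 10² + 8² = 164
164 = (1,1,8)_12 → 1² + 1² + 8² = 66
66 = (5,6)_12 → 5² + 6² = 61
61 = (5,1)_12 → 5² + 1² = 26  — 26 repeats.
That took 14 steps.

14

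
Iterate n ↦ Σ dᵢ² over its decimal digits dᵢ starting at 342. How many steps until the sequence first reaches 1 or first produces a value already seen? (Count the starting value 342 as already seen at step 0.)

11

342 → 3² + 4² + 2² = 9 + 16 + 4 = 29
29 → 2² + 9² = 4 + 81 = 85
85 → 8² + 5² = 64 + 25 = 89
89 → 8² + 9² = 64 + 81 = 145
145 → 1² + 4² + 5² = 1 + 16 + 25 = 42
42 → 4² + 2² = 16 + 4 = 20
20 → 2² + 0² = 4 + 0 = 4
4 → 4² = 16
16 → 1² + 6² = 1 + 36 = 37
37 → 3² + 7² = 9 + 49 = 58
58 → 5² + 8² = 25 + 64 = 89  — 89 repeats.
That took 11 steps.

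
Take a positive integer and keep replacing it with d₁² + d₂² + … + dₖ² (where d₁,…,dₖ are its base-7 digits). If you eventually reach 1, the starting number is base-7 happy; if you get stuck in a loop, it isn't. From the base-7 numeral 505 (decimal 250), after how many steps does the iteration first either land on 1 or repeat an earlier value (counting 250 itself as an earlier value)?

6

250 = (5,0,5)_7 → 5² + 0² + 5² = 50
50 = (1,0,1)_7 → 1² + 0² + 1² = 2
2 = (2)_7 → 2² = 4
4 = (4)_7 → 4² = 16
16 = (2,2)_7 → 2² + 2² = 8
8 = (1,1)_7 → 1² + 1² = 2  — 2 repeats.
That took 6 steps.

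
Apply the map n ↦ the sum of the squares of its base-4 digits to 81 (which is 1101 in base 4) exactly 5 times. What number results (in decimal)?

4

81 = (1,1,0,1)_4 → 1² + 1² + 0² + 1² = 3
3 = (3)_4 → 3² = 9
9 = (2,1)_4 → 2² + 1² = 5
5 = (1,1)_4 → 1² + 1² = 2
2 = (2)_4 → 2² = 4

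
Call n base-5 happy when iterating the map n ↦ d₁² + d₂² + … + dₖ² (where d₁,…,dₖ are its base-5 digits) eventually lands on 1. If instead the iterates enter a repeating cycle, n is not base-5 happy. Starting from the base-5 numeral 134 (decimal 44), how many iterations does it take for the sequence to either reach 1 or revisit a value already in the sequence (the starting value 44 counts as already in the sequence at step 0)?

44 = (1,3,4)_5 → 1² + 3² + 4² = 26
26 = (1,0,1)_5 → 1² + 0² + 1² = 2
2 = (2)_5 → 2² = 4
4 = (4)_5 → 4² = 16
16 = (3,1)_5 → 3² + 1² = 10
10 = (2,0)_5 → 2² + 0² = 4  — 4 repeats.
That took 6 steps.

6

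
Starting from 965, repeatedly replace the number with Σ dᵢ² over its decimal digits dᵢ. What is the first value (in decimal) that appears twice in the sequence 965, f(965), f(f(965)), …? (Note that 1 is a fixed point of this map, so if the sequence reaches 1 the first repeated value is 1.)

965 → 9² + 6² + 5² = 81 + 36 + 25 = 142
142 → 1² + 4² + 2² = 1 + 16 + 4 = 21
21 → 2² + 1² = 4 + 1 = 5
5 → 5² = 25
25 → 2² + 5² = 4 + 25 = 29
29 → 2² + 9² = 4 + 81 = 85
85 → 8² + 5² = 64 + 25 = 89
89 → 8² + 9² = 64 + 81 = 145
145 → 1² + 4² + 5² = 1 + 16 + 25 = 42
42 → 4² + 2² = 16 + 4 = 20
20 → 2² + 0² = 4 + 0 = 4
4 → 4² = 16
16 → 1² + 6² = 1 + 36 = 37
37 → 3² + 7² = 9 + 49 = 58
58 → 5² + 8² = 25 + 64 = 89  — 89 already appeared earlier.

89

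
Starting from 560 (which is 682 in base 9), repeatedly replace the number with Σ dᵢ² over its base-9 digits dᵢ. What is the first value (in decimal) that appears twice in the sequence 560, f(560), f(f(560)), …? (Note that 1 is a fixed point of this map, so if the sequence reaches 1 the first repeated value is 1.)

560 = (6,8,2)_9 → 6² + 8² + 2² = 36 + 64 + 4 = 104
104 = (1,2,5)_9 → 1² + 2² + 5² = 1 + 4 + 25 = 30
30 = (3,3)_9 → 3² + 3² = 9 + 9 = 18
18 = (2,0)_9 → 2² + 0² = 4 + 0 = 4
4 = (4)_9 → 4² = 16
16 = (1,7)_9 → 1² + 7² = 1 + 49 = 50
50 = (5,5)_9 → 5² + 5² = 25 + 25 = 50  — 50 already appeared earlier.

50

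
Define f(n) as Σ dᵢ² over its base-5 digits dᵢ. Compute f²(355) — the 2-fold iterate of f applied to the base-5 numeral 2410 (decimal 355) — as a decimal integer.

17

355 = (2,4,1,0)_5 → 21
21 = (4,1)_5 → 17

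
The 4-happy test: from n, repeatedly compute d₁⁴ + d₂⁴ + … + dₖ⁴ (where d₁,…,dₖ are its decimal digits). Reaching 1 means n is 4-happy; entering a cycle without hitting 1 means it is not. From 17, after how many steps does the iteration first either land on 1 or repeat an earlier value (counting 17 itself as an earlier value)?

17 → 2402
2402 → 288
288 → 8208
8208 → 8208  — 8208 repeats.
That took 4 steps.

4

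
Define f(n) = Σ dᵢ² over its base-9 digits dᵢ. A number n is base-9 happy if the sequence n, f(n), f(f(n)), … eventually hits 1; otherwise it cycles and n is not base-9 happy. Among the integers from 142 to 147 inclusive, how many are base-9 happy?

142: 142 → 86 → 26 → 68 → 74 → 68  (repeats 68)
143: 143 → 101 → 9 → 1  (reaches 1)
144: 144 → 50 → 50  (repeats 50)
145: 145 → 51 → 61 → 85 → 17 → 65 → 53 → 89 → 65  (repeats 65)
146: 146 → 54 → 36 → 16 → 50 → 50  (repeats 50)
147: 147 → 59 → 61 → 85 → 17 → 65 → 53 → 89 → 65  (repeats 65)
base-9 happy: 143

1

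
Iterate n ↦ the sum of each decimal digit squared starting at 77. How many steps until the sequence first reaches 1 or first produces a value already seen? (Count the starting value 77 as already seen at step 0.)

77 → 7² + 7² = 49 + 49 = 98
98 → 9² + 8² = 81 + 64 = 145
145 → 1² + 4² + 5² = 1 + 16 + 25 = 42
42 → 4² + 2² = 16 + 4 = 20
20 → 2² + 0² = 4 + 0 = 4
4 → 4² = 16
16 → 1² + 6² = 1 + 36 = 37
37 → 3² + 7² = 9 + 49 = 58
58 → 5² + 8² = 25 + 64 = 89
89 → 8² + 9² = 64 + 81 = 145  — 145 repeats.
That took 10 steps.

10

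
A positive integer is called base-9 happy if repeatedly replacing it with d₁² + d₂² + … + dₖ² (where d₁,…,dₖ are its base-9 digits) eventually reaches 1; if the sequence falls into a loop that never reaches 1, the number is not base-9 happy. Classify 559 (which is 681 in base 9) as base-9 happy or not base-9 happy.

559 = (6,8,1)_9 → 6² + 8² + 1² = 36 + 64 + 1 = 101
101 = (1,2,2)_9 → 1² + 2² + 2² = 1 + 4 + 4 = 9
9 = (1,0)_9 → 1² + 0² = 1 + 0 = 1  — reached 1.

base-9 happy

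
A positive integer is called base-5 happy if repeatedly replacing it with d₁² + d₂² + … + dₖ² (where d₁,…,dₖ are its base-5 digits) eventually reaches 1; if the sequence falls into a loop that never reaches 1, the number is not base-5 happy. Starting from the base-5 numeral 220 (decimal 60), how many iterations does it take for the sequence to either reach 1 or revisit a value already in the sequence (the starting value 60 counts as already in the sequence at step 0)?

5

60 = (2,2,0)_5 → 2² + 2² + 0² = 4 + 4 + 0 = 8
8 = (1,3)_5 → 1² + 3² = 1 + 9 = 10
10 = (2,0)_5 → 2² + 0² = 4 + 0 = 4
4 = (4)_5 → 4² = 16
16 = (3,1)_5 → 3² + 1² = 9 + 1 = 10  — 10 repeats.
That took 5 steps.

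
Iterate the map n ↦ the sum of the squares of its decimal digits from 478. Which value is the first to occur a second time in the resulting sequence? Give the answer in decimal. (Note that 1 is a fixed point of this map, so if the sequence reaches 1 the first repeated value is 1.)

1

478 → 4² + 7² + 8² = 16 + 49 + 64 = 129
129 → 1² + 2² + 9² = 1 + 4 + 81 = 86
86 → 8² + 6² = 64 + 36 = 100
100 → 1² + 0² + 0² = 1 + 0 + 0 = 1  — reached the fixed point 1.
1 → 1, so 1 is the first repeated value.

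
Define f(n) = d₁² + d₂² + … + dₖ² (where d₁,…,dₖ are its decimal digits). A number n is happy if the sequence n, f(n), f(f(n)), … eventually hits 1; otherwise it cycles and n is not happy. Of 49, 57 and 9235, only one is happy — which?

49

49: 49 → 97 → 130 → 10 → 1  — reaches 1 (happy)
57: 57 → 74 → 65 → 61 → 37 → 58 → 89 → 145 → 42 → 20 → 4 → 16 → 37  — repeats 37 (not happy)
9235: 9235 → 119 → 83 → 73 → 58 → 89 → 145 → 42 → 20 → 4 → 16 → 37 → 58  — repeats 58 (not happy)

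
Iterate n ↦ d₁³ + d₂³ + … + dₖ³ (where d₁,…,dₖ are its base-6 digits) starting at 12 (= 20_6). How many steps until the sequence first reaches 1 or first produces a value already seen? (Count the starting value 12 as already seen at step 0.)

7

12 = (2,0)_6 → 2³ + 0³ = 8 + 0 = 8
8 = (1,2)_6 → 1³ + 2³ = 1 + 8 = 9
9 = (1,3)_6 → 1³ + 3³ = 1 + 27 = 28
28 = (4,4)_6 → 4³ + 4³ = 64 + 64 = 128
128 = (3,3,2)_6 → 3³ + 3³ + 2³ = 27 + 27 + 8 = 62
62 = (1,4,2)_6 → 1³ + 4³ + 2³ = 1 + 64 + 8 = 73
73 = (2,0,1)_6 → 2³ + 0³ + 1³ = 8 + 0 + 1 = 9  — 9 repeats.
That took 7 steps.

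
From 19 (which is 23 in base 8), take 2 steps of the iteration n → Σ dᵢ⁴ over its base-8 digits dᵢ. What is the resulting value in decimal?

19 = (2,3)_8 → 2⁴ + 3⁴ = 16 + 81 = 97
97 = (1,4,1)_8 → 1⁴ + 4⁴ + 1⁴ = 1 + 256 + 1 = 258

258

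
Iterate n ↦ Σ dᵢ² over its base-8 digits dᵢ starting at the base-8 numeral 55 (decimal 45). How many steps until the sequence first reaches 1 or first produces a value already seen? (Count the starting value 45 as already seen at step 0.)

6

45 = (5,5)_8 → 5² + 5² = 25 + 25 = 50
50 = (6,2)_8 → 6² + 2² = 36 + 4 = 40
40 = (5,0)_8 → 5² + 0² = 25 + 0 = 25
25 = (3,1)_8 → 3² + 1² = 9 + 1 = 10
10 = (1,2)_8 → 1² + 2² = 1 + 4 = 5
5 = (5)_8 → 5² = 25  — 25 repeats.
That took 6 steps.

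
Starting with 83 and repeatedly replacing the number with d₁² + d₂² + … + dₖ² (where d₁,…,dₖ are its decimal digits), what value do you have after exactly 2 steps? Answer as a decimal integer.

83 → 8² + 3² = 64 + 9 = 73
73 → 7² + 3² = 49 + 9 = 58

58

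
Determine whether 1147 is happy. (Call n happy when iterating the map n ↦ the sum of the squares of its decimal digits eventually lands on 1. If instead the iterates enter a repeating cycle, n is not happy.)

not happy

1147 → 67
67 → 85
85 → 89
89 → 145
145 → 42
42 → 20
20 → 4
4 → 16
16 → 37
37 → 58
58 → 89  — 89 already seen; the sequence cycles without reaching 1.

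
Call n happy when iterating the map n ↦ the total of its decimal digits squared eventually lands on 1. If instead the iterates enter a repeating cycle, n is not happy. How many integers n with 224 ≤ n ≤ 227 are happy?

224: 224 → 24 → 20 → 4 → 16 → 37 → 58 → 89 → 145 → 42 → 20  (repeats 20)
225: 225 → 33 → 18 → 65 → 61 → 37 → 58 → 89 → 145 → 42 → 20 → 4 → 16 → 37  (repeats 37)
226: 226 → 44 → 32 → 13 → 10 → 1  (reaches 1)
227: 227 → 57 → 74 → 65 → 61 → 37 → 58 → 89 → 145 → 42 → 20 → 4 → 16 → 37  (repeats 37)
happy: 226

1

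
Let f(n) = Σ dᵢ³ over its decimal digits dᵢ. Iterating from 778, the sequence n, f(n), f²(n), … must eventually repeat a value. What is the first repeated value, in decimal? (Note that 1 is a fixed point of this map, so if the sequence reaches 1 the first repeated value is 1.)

1

778 → 7³ + 7³ + 8³ = 1198
1198 → 1³ + 1³ + 9³ + 8³ = 1243
1243 → 1³ + 2³ + 4³ + 3³ = 100
100 → 1³ + 0³ + 0³ = 1  — reached the fixed point 1.
1 → 1, so 1 is the first repeated value.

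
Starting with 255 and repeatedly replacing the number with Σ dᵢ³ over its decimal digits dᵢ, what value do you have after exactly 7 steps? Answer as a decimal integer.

255 → 2³ + 5³ + 5³ = 8 + 125 + 125 = 258
258 → 2³ + 5³ + 8³ = 8 + 125 + 512 = 645
645 → 6³ + 4³ + 5³ = 216 + 64 + 125 = 405
405 → 4³ + 0³ + 5³ = 64 + 0 + 125 = 189
189 → 1³ + 8³ + 9³ = 1 + 512 + 729 = 1242
1242 → 1³ + 2³ + 4³ + 2³ = 1 + 8 + 64 + 8 = 81
81 → 8³ + 1³ = 512 + 1 = 513

513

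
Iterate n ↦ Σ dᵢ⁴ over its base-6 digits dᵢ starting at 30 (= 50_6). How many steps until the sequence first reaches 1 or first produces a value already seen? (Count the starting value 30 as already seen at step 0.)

30 = (5,0)_6 → 5⁴ + 0⁴ = 625 + 0 = 625
625 = (2,5,2,1)_6 → 2⁴ + 5⁴ + 2⁴ + 1⁴ = 16 + 625 + 16 + 1 = 658
658 = (3,0,1,4)_6 → 3⁴ + 0⁴ + 1⁴ + 4⁴ = 81 + 0 + 1 + 256 = 338
338 = (1,3,2,2)_6 → 1⁴ + 3⁴ + 2⁴ + 2⁴ = 1 + 81 + 16 + 16 = 114
114 = (3,1,0)_6 → 3⁴ + 1⁴ + 0⁴ = 81 + 1 + 0 = 82
82 = (2,1,4)_6 → 2⁴ + 1⁴ + 4⁴ = 16 + 1 + 256 = 273
273 = (1,1,3,3)_6 → 1⁴ + 1⁴ + 3⁴ + 3⁴ = 1 + 1 + 81 + 81 = 164
164 = (4,3,2)_6 → 4⁴ + 3⁴ + 2⁴ = 256 + 81 + 16 = 353
353 = (1,3,4,5)_6 → 1⁴ + 3⁴ + 4⁴ + 5⁴ = 1 + 81 + 256 + 625 = 963
963 = (4,2,4,3)_6 → 4⁴ + 2⁴ + 4⁴ + 3⁴ = 256 + 16 + 256 + 81 = 609
609 = (2,4,5,3)_6 → 2⁴ + 4⁴ + 5⁴ + 3⁴ = 16 + 256 + 625 + 81 = 978
978 = (4,3,1,0)_6 → 4⁴ + 3⁴ + 1⁴ + 0⁴ = 256 + 81 + 1 + 0 = 338  — 338 repeats.
That took 12 steps.

12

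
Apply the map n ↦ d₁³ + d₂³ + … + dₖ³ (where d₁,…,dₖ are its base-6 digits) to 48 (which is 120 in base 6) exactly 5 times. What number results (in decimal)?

73

48 = (1,2,0)_6 → 1³ + 2³ + 0³ = 9
9 = (1,3)_6 → 1³ + 3³ = 28
28 = (4,4)_6 → 4³ + 4³ = 128
128 = (3,3,2)_6 → 3³ + 3³ + 2³ = 62
62 = (1,4,2)_6 → 1³ + 4³ + 2³ = 73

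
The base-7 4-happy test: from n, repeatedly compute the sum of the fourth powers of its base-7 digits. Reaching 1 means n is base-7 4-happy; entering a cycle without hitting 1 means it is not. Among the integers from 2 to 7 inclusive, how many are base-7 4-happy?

2: 2 → 16 → 32 → 512 → 164 → 178 → 418 → 708 → 98 → 16  (repeats 16)
3: 3 → 81 → 513 → 179 → 593 → 1251 → 1043 → 97 → 2593 → 1459 → 963 → 1153 → 803 → 673 → 1923 → 1507 → 913 → 609 → 707 → 97  (repeats 97)
4: 4 → 256 → 882 → 272 → 2002 → 2546 → 1938 → 2258 → 1808 → 1938  (repeats 1938)
5: 5 → 625 → 1267 → 1633 → 913 → 609 → 707 → 97 → 2593 → 1459 → 963 → 1153 → 803 → 673 → 1923 → 1507 → 913  (repeats 913)
6: 6 → 1296 → 788 → 288 → 1922 → 1138 → 354 → 258 → 1922  (repeats 1922)
7: 7 → 1  (reaches 1)
base-7 4-happy: 7

1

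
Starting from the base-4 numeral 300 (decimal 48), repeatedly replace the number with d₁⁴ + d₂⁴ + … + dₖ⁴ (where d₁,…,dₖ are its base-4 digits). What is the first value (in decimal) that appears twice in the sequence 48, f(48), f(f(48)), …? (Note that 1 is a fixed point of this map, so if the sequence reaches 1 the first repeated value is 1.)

48 = (3,0,0)_4 → 3⁴ + 0⁴ + 0⁴ = 81
81 = (1,1,0,1)_4 → 1⁴ + 1⁴ + 0⁴ + 1⁴ = 3
3 = (3)_4 → 3⁴ = 81  — 81 already appeared earlier.

81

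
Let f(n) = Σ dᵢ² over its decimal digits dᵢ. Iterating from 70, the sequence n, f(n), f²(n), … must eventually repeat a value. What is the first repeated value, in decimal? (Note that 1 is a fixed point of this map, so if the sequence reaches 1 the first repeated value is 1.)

1

70 → 7² + 0² = 49
49 → 4² + 9² = 97
97 → 9² + 7² = 130
130 → 1² + 3² + 0² = 10
10 → 1² + 0² = 1  — reached the fixed point 1.
1 → 1, so 1 is the first repeated value.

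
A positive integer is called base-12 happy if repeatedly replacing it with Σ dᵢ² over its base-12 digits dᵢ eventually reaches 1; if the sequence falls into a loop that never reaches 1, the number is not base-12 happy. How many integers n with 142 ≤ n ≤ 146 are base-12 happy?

1

142: 142 → 221 → 62 → 29 → 29  — not base-12 happy
143: 143 → 242 → 69 → 106 → 164 → 66 → 61 → 26 → 8 → 64 → 41 → 34 → 104 → 128 → 164  — not base-12 happy
144: 144 → 1  — base-12 happy
145: 145 → 2 → 4 → 16 → 17 → 26 → 8 → 64 → 41 → 34 → 104 → 128 → 164 → 66 → 61 → 26  — not base-12 happy
146: 146 → 5 → 25 → 5  — not base-12 happy
base-12 happy: 144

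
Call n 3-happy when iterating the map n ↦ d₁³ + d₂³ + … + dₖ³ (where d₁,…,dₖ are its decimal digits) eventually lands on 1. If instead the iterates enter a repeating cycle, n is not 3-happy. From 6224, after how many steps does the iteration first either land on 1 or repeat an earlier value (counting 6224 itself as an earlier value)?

10

6224 → 6³ + 2³ + 2³ + 4³ = 296
296 → 2³ + 9³ + 6³ = 953
953 → 9³ + 5³ + 3³ = 881
881 → 8³ + 8³ + 1³ = 1025
1025 → 1³ + 0³ + 2³ + 5³ = 134
134 → 1³ + 3³ + 4³ = 92
92 → 9³ + 2³ = 737
737 → 7³ + 3³ + 7³ = 713
713 → 7³ + 1³ + 3³ = 371
371 → 3³ + 7³ + 1³ = 371  — 371 repeats.
That took 10 steps.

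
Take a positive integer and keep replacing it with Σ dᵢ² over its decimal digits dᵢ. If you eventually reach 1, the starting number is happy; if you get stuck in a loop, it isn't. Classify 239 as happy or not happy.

happy

239 → 2² + 3² + 9² = 94
94 → 9² + 4² = 97
97 → 9² + 7² = 130
130 → 1² + 3² + 0² = 10
10 → 1² + 0² = 1  — reached 1.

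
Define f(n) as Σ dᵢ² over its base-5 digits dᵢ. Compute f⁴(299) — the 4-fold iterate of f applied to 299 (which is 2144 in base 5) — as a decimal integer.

13

299 = (2,1,4,4)_5 → 37
37 = (1,2,2)_5 → 9
9 = (1,4)_5 → 17
17 = (3,2)_5 → 13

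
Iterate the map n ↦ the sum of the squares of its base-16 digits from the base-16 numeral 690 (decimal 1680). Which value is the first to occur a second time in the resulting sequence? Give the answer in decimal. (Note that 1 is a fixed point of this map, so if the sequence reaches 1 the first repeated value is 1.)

1680 = (6,9,0)_16 → 117
117 = (7,5)_16 → 74
74 = (4,10)_16 → 116
116 = (7,4)_16 → 65
65 = (4,1)_16 → 17
17 = (1,1)_16 → 2
2 = (2)_16 → 4
4 = (4)_16 → 16
16 = (1,0)_16 → 1  — reached the fixed point 1.
1 → 1, so 1 is the first repeated value.

1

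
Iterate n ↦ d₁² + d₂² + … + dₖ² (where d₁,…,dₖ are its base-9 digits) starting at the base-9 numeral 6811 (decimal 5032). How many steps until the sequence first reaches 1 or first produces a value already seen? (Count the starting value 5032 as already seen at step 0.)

6

5032 = (6,8,1,1)_9 → 6² + 8² + 1² + 1² = 102
102 = (1,2,3)_9 → 1² + 2² + 3² = 14
14 = (1,5)_9 → 1² + 5² = 26
26 = (2,8)_9 → 2² + 8² = 68
68 = (7,5)_9 → 7² + 5² = 74
74 = (8,2)_9 → 8² + 2² = 68  — 68 repeats.
That took 6 steps.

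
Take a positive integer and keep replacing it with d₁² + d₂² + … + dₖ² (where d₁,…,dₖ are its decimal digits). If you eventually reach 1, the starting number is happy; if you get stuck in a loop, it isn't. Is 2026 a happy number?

happy

2026 → 2² + 0² + 2² + 6² = 44
44 → 4² + 4² = 32
32 → 3² + 2² = 13
13 → 1² + 3² = 10
10 → 1² + 0² = 1  — reached 1.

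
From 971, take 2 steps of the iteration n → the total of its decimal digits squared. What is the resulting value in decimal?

11

971 → 9² + 7² + 1² = 81 + 49 + 1 = 131
131 → 1² + 3² + 1² = 1 + 9 + 1 = 11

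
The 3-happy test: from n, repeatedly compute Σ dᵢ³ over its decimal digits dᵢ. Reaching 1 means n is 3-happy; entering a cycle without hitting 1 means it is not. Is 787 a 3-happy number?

3-happy

787 → 7³ + 8³ + 7³ = 1198
1198 → 1³ + 1³ + 9³ + 8³ = 1243
1243 → 1³ + 2³ + 4³ + 3³ = 100
100 → 1³ + 0³ + 0³ = 1  — reached 1.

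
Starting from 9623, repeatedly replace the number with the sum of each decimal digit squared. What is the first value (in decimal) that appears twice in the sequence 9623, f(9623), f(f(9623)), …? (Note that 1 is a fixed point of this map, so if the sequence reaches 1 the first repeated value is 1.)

9623 → 130
130 → 10
10 → 1  — reached the fixed point 1.
1 → 1, so 1 is the first repeated value.

1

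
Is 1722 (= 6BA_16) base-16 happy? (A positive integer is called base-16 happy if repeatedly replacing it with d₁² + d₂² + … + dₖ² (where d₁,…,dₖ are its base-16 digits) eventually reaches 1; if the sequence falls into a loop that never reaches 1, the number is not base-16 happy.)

1722 = (6,11,10)_16 → 257
257 = (1,0,1)_16 → 2
2 = (2)_16 → 4
4 = (4)_16 → 16
16 = (1,0)_16 → 1  — reached 1.

base-16 happy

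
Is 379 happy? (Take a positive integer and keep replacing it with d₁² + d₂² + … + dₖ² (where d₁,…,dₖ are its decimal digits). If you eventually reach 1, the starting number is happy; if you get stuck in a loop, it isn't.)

happy

379 → 3² + 7² + 9² = 139
139 → 1² + 3² + 9² = 91
91 → 9² + 1² = 82
82 → 8² + 2² = 68
68 → 6² + 8² = 100
100 → 1² + 0² + 0² = 1  — reached 1.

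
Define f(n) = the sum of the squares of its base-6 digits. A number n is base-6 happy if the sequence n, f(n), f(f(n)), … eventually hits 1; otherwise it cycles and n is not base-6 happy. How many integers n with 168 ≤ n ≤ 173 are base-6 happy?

168: 168 → 32 → 29 → 41 → 26 → 20 → 13 → 5 → 25 → 17 → 29  — not base-6 happy
169: 169 → 33 → 34 → 41 → 26 → 20 → 13 → 5 → 25 → 17 → 29 → 41  — not base-6 happy
170: 170 → 36 → 1  — base-6 happy
171: 171 → 41 → 26 → 20 → 13 → 5 → 25 → 17 → 29 → 41  — not base-6 happy
172: 172 → 48 → 5 → 25 → 17 → 29 → 41 → 26 → 20 → 13 → 5  — not base-6 happy
173: 173 → 57 → 19 → 10 → 17 → 29 → 41 → 26 → 20 → 13 → 5 → 25 → 17  — not base-6 happy
base-6 happy: 170

1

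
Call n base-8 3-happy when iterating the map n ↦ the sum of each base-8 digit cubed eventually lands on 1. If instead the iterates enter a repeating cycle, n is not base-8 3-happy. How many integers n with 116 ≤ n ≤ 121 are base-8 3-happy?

116: 116 → 281 → 92 → 92  (repeats 92)
117: 117 → 342 → 349 → 277 → 197 → 152 → 35 → 91 → 55 → 559 → 469 → 476 → 434 → 440 → 559  (repeats 559)
118: 118 → 433 → 433  (repeats 433)
119: 119 → 560 → 217 → 55 → 559 → 469 → 476 → 434 → 440 → 559  (repeats 559)
120: 120 → 344 → 152 → 35 → 91 → 55 → 559 → 469 → 476 → 434 → 440 → 559  (repeats 559)
121: 121 → 345 → 153 → 36 → 128 → 8 → 1  (reaches 1)
base-8 3-happy: 121

1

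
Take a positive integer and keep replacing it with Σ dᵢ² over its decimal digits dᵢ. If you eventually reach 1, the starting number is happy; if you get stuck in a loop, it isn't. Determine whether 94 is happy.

happy

94 → 9² + 4² = 97
97 → 9² + 7² = 130
130 → 1² + 3² + 0² = 10
10 → 1² + 0² = 1  — reached 1.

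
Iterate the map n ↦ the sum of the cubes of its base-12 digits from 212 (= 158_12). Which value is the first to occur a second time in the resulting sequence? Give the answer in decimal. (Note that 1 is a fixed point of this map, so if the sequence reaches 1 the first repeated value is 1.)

1

212 = (1,5,8)_12 → 1³ + 5³ + 8³ = 638
638 = (4,5,2)_12 → 4³ + 5³ + 2³ = 197
197 = (1,4,5)_12 → 1³ + 4³ + 5³ = 190
190 = (1,3,10)_12 → 1³ + 3³ + 10³ = 1028
1028 = (7,1,8)_12 → 7³ + 1³ + 8³ = 856
856 = (5,11,4)_12 → 5³ + 11³ + 4³ = 1520
1520 = (10,6,8)_12 → 10³ + 6³ + 8³ = 1728
1728 = (1,0,0,0)_12 → 1³ + 0³ + 0³ + 0³ = 1  — reached the fixed point 1.
1 → 1, so 1 is the first repeated value.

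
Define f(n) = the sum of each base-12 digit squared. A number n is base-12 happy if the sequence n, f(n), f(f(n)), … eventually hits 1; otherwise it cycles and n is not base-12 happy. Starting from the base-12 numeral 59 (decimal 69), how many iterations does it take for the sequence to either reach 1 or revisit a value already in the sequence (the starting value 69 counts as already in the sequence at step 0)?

69 = (5,9)_12 → 5² + 9² = 25 + 81 = 106
106 = (8,10)_12 → 8² + 10² = 64 + 100 = 164
164 = (1,1,8)_12 → 1² + 1² + 8² = 1 + 1 + 64 = 66
66 = (5,6)_12 → 5² + 6² = 25 + 36 = 61
61 = (5,1)_12 → 5² + 1² = 25 + 1 = 26
26 = (2,2)_12 → 2² + 2² = 4 + 4 = 8
8 = (8)_12 → 8² = 64
64 = (5,4)_12 → 5² + 4² = 25 + 16 = 41
41 = (3,5)_12 → 3² + 5² = 9 + 25 = 34
34 = (2,10)_12 → 2² + 10² = 4 + 100 = 104
104 = (8,8)_12 → 8² + 8² = 64 + 64 = 128
128 = (10,8)_12 → 10² + 8² = 100 + 64 = 164  — 164 repeats.
That took 12 steps.

12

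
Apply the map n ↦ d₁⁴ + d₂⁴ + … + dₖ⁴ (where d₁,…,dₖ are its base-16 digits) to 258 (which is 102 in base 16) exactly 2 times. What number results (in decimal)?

2

258 = (1,0,2)_16 → 17
17 = (1,1)_16 → 2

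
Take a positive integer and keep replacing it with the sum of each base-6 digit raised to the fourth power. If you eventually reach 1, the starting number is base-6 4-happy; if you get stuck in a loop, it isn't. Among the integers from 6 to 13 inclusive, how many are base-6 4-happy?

6: 6 → 1  (reaches 1)
7: 7 → 2 → 16 → 272 → 99 → 353 → 963 → 609 → 978 → 338 → 114 → 82 → 273 → 164 → 353  (repeats 353)
8: 8 → 17 → 641 → 1522 → 259 → 4 → 256 → 258 → 3 → 81 → 98 → 288 → 17  (repeats 17)
9: 9 → 82 → 273 → 164 → 353 → 963 → 609 → 978 → 338 → 114 → 82  (repeats 82)
10: 10 → 257 → 627 → 738 → 178 → 1137 → 788 → 803 → 963 → 609 → 978 → 338 → 114 → 82 → 273 → 164 → 353 → 963  (repeats 963)
11: 11 → 626 → 673 → 338 → 114 → 82 → 273 → 164 → 353 → 963 → 609 → 978 → 338  (repeats 338)
12: 12 → 16 → 272 → 99 → 353 → 963 → 609 → 978 → 338 → 114 → 82 → 273 → 164 → 353  (repeats 353)
13: 13 → 17 → 641 → 1522 → 259 → 4 → 256 → 258 → 3 → 81 → 98 → 288 → 17  (repeats 17)
base-6 4-happy: 6

1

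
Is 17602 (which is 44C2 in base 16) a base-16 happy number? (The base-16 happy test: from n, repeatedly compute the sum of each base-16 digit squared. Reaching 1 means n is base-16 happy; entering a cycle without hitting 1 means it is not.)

17602 = (4,4,12,2)_16 → 4² + 4² + 12² + 2² = 16 + 16 + 144 + 4 = 180
180 = (11,4)_16 → 11² + 4² = 121 + 16 = 137
137 = (8,9)_16 → 8² + 9² = 64 + 81 = 145
145 = (9,1)_16 → 9² + 1² = 81 + 1 = 82
82 = (5,2)_16 → 5² + 2² = 25 + 4 = 29
29 = (1,13)_16 → 1² + 13² = 1 + 169 = 170
170 = (10,10)_16 → 10² + 10² = 100 + 100 = 200
200 = (12,8)_16 → 12² + 8² = 144 + 64 = 208
208 = (13,0)_16 → 13² + 0² = 169 + 0 = 169
169 = (10,9)_16 → 10² + 9² = 100 + 81 = 181
181 = (11,5)_16 → 11² + 5² = 121 + 25 = 146
146 = (9,2)_16 → 9² + 2² = 81 + 4 = 85
85 = (5,5)_16 → 5² + 5² = 25 + 25 = 50
50 = (3,2)_16 → 3² + 2² = 9 + 4 = 13
13 = (13)_16 → 13² = 169  — 169 already seen; the sequence cycles without reaching 1.

not base-16 happy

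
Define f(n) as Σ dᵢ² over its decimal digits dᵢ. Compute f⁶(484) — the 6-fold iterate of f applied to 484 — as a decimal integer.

16

484 → 4² + 8² + 4² = 96
96 → 9² + 6² = 117
117 → 1² + 1² + 7² = 51
51 → 5² + 1² = 26
26 → 2² + 6² = 40
40 → 4² + 0² = 16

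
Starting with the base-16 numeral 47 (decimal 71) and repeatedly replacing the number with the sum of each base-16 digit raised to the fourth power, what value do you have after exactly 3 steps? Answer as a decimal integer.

20769

71 = (4,7)_16 → 2657
2657 = (10,6,1)_16 → 11297
11297 = (2,12,2,1)_16 → 20769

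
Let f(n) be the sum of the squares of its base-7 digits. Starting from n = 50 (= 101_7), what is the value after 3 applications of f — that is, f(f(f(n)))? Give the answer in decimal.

16

50 = (1,0,1)_7 → 1² + 0² + 1² = 1 + 0 + 1 = 2
2 = (2)_7 → 2² = 4
4 = (4)_7 → 4² = 16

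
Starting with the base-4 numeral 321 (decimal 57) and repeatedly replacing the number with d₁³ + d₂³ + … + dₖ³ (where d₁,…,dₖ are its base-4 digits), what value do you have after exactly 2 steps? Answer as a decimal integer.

57 = (3,2,1)_4 → 3³ + 2³ + 1³ = 36
36 = (2,1,0)_4 → 2³ + 1³ + 0³ = 9

9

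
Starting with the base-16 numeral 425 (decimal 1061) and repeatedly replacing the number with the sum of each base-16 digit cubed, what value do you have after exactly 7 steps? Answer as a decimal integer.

2729

1061 = (4,2,5)_16 → 197
197 = (12,5)_16 → 1853
1853 = (7,3,13)_16 → 2567
2567 = (10,0,7)_16 → 1343
1343 = (5,3,15)_16 → 3527
3527 = (13,12,7)_16 → 4268
4268 = (1,0,10,12)_16 → 2729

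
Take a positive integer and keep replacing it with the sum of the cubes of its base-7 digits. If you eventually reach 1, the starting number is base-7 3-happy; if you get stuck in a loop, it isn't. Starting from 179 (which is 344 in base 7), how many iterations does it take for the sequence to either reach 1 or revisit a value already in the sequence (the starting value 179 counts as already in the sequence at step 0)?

12

179 = (3,4,4)_7 → 3³ + 4³ + 4³ = 27 + 64 + 64 = 155
155 = (3,1,1)_7 → 3³ + 1³ + 1³ = 27 + 1 + 1 = 29
29 = (4,1)_7 → 4³ + 1³ = 64 + 1 = 65
65 = (1,2,2)_7 → 1³ + 2³ + 2³ = 1 + 8 + 8 = 17
17 = (2,3)_7 → 2³ + 3³ = 8 + 27 = 35
35 = (5,0)_7 → 5³ + 0³ = 125 + 0 = 125
125 = (2,3,6)_7 → 2³ + 3³ + 6³ = 8 + 27 + 216 = 251
251 = (5,0,6)_7 → 5³ + 0³ + 6³ = 125 + 0 + 216 = 341
341 = (6,6,5)_7 → 6³ + 6³ + 5³ = 216 + 216 + 125 = 557
557 = (1,4,2,4)_7 → 1³ + 4³ + 2³ + 4³ = 1 + 64 + 8 + 64 = 137
137 = (2,5,4)_7 → 2³ + 5³ + 4³ = 8 + 125 + 64 = 197
197 = (4,0,1)_7 → 4³ + 0³ + 1³ = 64 + 0 + 1 = 65  — 65 repeats.
That took 12 steps.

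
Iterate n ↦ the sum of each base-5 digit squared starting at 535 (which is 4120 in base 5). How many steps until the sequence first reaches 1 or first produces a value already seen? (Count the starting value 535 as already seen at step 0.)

4

535 = (4,1,2,0)_5 → 4² + 1² + 2² + 0² = 16 + 1 + 4 + 0 = 21
21 = (4,1)_5 → 4² + 1² = 16 + 1 = 17
17 = (3,2)_5 → 3² + 2² = 9 + 4 = 13
13 = (2,3)_5 → 2² + 3² = 4 + 9 = 13  — 13 repeats.
That took 4 steps.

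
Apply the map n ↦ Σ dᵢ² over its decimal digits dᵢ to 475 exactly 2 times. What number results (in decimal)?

475 → 4² + 7² + 5² = 16 + 49 + 25 = 90
90 → 9² + 0² = 81 + 0 = 81

81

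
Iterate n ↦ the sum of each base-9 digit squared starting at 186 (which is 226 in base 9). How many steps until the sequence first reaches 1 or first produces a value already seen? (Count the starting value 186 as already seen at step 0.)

186 = (2,2,6)_9 → 2² + 2² + 6² = 4 + 4 + 36 = 44
44 = (4,8)_9 → 4² + 8² = 16 + 64 = 80
80 = (8,8)_9 → 8² + 8² = 64 + 64 = 128
128 = (1,5,2)_9 → 1² + 5² + 2² = 1 + 25 + 4 = 30
30 = (3,3)_9 → 3² + 3² = 9 + 9 = 18
18 = (2,0)_9 → 2² + 0² = 4 + 0 = 4
4 = (4)_9 → 4² = 16
16 = (1,7)_9 → 1² + 7² = 1 + 49 = 50
50 = (5,5)_9 → 5² + 5² = 25 + 25 = 50  — 50 repeats.
That took 9 steps.

9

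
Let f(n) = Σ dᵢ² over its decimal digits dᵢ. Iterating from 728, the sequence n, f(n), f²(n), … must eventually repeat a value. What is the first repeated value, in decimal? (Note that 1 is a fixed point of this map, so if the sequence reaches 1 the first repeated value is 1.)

728 → 7² + 2² + 8² = 117
117 → 1² + 1² + 7² = 51
51 → 5² + 1² = 26
26 → 2² + 6² = 40
40 → 4² + 0² = 16
16 → 1² + 6² = 37
37 → 3² + 7² = 58
58 → 5² + 8² = 89
89 → 8² + 9² = 145
145 → 1² + 4² + 5² = 42
42 → 4² + 2² = 20
20 → 2² + 0² = 4
4 → 4² = 16  — 16 already appeared earlier.

16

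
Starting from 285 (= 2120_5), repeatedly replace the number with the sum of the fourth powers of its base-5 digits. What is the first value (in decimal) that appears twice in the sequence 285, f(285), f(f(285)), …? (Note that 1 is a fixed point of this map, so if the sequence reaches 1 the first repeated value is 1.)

593

285 = (2,1,2,0)_5 → 2⁴ + 1⁴ + 2⁴ + 0⁴ = 33
33 = (1,1,3)_5 → 1⁴ + 1⁴ + 3⁴ = 83
83 = (3,1,3)_5 → 3⁴ + 1⁴ + 3⁴ = 163
163 = (1,1,2,3)_5 → 1⁴ + 1⁴ + 2⁴ + 3⁴ = 99
99 = (3,4,4)_5 → 3⁴ + 4⁴ + 4⁴ = 593
593 = (4,3,3,3)_5 → 4⁴ + 3⁴ + 3⁴ + 3⁴ = 499
499 = (3,4,4,4)_5 → 3⁴ + 4⁴ + 4⁴ + 4⁴ = 849
849 = (1,1,3,4,4)_5 → 1⁴ + 1⁴ + 3⁴ + 4⁴ + 4⁴ = 595
595 = (4,3,4,0)_5 → 4⁴ + 3⁴ + 4⁴ + 0⁴ = 593  — 593 already appeared earlier.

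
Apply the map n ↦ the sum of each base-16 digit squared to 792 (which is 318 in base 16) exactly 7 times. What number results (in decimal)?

16

792 = (3,1,8)_16 → 74
74 = (4,10)_16 → 116
116 = (7,4)_16 → 65
65 = (4,1)_16 → 17
17 = (1,1)_16 → 2
2 = (2)_16 → 4
4 = (4)_16 → 16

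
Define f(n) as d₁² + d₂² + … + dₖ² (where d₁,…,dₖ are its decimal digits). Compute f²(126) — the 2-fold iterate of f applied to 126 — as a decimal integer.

17

126 → 1² + 2² + 6² = 1 + 4 + 36 = 41
41 → 4² + 1² = 16 + 1 = 17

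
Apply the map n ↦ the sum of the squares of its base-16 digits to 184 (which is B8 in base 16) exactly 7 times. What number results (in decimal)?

184 = (11,8)_16 → 11² + 8² = 121 + 64 = 185
185 = (11,9)_16 → 11² + 9² = 121 + 81 = 202
202 = (12,10)_16 → 12² + 10² = 144 + 100 = 244
244 = (15,4)_16 → 15² + 4² = 225 + 16 = 241
241 = (15,1)_16 → 15² + 1² = 225 + 1 = 226
226 = (14,2)_16 → 14² + 2² = 196 + 4 = 200
200 = (12,8)_16 → 12² + 8² = 144 + 64 = 208

208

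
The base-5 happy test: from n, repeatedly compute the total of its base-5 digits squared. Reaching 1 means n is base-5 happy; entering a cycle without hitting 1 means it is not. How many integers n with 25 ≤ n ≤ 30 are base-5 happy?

2

25: 25 → 1  — base-5 happy
26: 26 → 2 → 4 → 16 → 10 → 4  — not base-5 happy
27: 27 → 5 → 1  — base-5 happy
28: 28 → 10 → 4 → 16 → 10  — not base-5 happy
29: 29 → 17 → 13 → 13  — not base-5 happy
30: 30 → 2 → 4 → 16 → 10 → 4  — not base-5 happy
base-5 happy: 25, 27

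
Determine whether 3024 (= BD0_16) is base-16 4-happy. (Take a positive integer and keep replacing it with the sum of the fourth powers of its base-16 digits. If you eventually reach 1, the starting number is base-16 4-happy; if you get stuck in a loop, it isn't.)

base-16 4-happy

3024 = (11,13,0)_16 → 11⁴ + 13⁴ + 0⁴ = 14641 + 28561 + 0 = 43202
43202 = (10,8,12,2)_16 → 10⁴ + 8⁴ + 12⁴ + 2⁴ = 10000 + 4096 + 20736 + 16 = 34848
34848 = (8,8,2,0)_16 → 8⁴ + 8⁴ + 2⁴ + 0⁴ = 4096 + 4096 + 16 + 0 = 8208
8208 = (2,0,1,0)_16 → 2⁴ + 0⁴ + 1⁴ + 0⁴ = 16 + 0 + 1 + 0 = 17
17 = (1,1)_16 → 1⁴ + 1⁴ = 1 + 1 = 2
2 = (2)_16 → 2⁴ = 16
16 = (1,0)_16 → 1⁴ + 0⁴ = 1 + 0 = 1  — reached 1.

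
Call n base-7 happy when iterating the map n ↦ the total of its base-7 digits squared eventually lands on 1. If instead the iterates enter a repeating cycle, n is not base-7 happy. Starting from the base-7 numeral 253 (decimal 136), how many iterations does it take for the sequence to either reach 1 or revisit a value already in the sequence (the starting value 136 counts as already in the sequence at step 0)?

136 = (2,5,3)_7 → 2² + 5² + 3² = 4 + 25 + 9 = 38
38 = (5,3)_7 → 5² + 3² = 25 + 9 = 34
34 = (4,6)_7 → 4² + 6² = 16 + 36 = 52
52 = (1,0,3)_7 → 1² + 0² + 3² = 1 + 0 + 9 = 10
10 = (1,3)_7 → 1² + 3² = 1 + 9 = 10  — 10 repeats.
That took 5 steps.

5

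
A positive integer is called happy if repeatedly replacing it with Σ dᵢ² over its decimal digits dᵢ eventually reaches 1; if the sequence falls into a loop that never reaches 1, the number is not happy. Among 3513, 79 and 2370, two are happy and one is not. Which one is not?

2370

3513: 3513 → 44 → 32 → 13 → 10 → 1  — reaches 1 (happy)
79: 79 → 130 → 10 → 1  — reaches 1 (happy)
2370: 2370 → 62 → 40 → 16 → 37 → 58 → 89 → 145 → 42 → 20 → 4 → 16  — repeats 16 (not happy)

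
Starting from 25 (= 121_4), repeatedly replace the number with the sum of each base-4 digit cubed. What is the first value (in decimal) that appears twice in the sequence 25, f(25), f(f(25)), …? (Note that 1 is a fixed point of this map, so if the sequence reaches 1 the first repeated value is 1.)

25 = (1,2,1)_4 → 1³ + 2³ + 1³ = 1 + 8 + 1 = 10
10 = (2,2)_4 → 2³ + 2³ = 8 + 8 = 16
16 = (1,0,0)_4 → 1³ + 0³ + 0³ = 1 + 0 + 0 = 1  — reached the fixed point 1.
1 → 1, so 1 is the first repeated value.

1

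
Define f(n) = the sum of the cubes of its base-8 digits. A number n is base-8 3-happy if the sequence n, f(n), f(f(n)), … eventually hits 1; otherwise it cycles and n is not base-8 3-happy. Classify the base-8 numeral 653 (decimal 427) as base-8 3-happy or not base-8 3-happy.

base-8 3-happy

427 = (6,5,3)_8 → 6³ + 5³ + 3³ = 368
368 = (5,6,0)_8 → 5³ + 6³ + 0³ = 341
341 = (5,2,5)_8 → 5³ + 2³ + 5³ = 258
258 = (4,0,2)_8 → 4³ + 0³ + 2³ = 72
72 = (1,1,0)_8 → 1³ + 1³ + 0³ = 2
2 = (2)_8 → 2³ = 8
8 = (1,0)_8 → 1³ + 0³ = 1  — reached 1.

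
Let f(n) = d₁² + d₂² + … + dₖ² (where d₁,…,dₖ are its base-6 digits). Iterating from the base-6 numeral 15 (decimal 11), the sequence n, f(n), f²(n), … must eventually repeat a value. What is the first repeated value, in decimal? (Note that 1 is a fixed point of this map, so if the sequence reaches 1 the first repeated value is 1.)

26

11 = (1,5)_6 → 1² + 5² = 1 + 25 = 26
26 = (4,2)_6 → 4² + 2² = 16 + 4 = 20
20 = (3,2)_6 → 3² + 2² = 9 + 4 = 13
13 = (2,1)_6 → 2² + 1² = 4 + 1 = 5
5 = (5)_6 → 5² = 25
25 = (4,1)_6 → 4² + 1² = 16 + 1 = 17
17 = (2,5)_6 → 2² + 5² = 4 + 25 = 29
29 = (4,5)_6 → 4² + 5² = 16 + 25 = 41
41 = (1,0,5)_6 → 1² + 0² + 5² = 1 + 0 + 25 = 26  — 26 already appeared earlier.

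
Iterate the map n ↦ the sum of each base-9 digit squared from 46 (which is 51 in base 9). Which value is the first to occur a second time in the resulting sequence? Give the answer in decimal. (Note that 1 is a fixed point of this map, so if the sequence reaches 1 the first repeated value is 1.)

46 = (5,1)_9 → 26
26 = (2,8)_9 → 68
68 = (7,5)_9 → 74
74 = (8,2)_9 → 68  — 68 already appeared earlier.

68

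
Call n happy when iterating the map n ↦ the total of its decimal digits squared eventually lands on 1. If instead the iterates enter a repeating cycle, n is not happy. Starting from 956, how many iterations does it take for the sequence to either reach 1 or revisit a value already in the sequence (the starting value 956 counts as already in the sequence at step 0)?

15

956 → 9² + 5² + 6² = 142
142 → 1² + 4² + 2² = 21
21 → 2² + 1² = 5
5 → 5² = 25
25 → 2² + 5² = 29
29 → 2² + 9² = 85
85 → 8² + 5² = 89
89 → 8² + 9² = 145
145 → 1² + 4² + 5² = 42
42 → 4² + 2² = 20
20 → 2² + 0² = 4
4 → 4² = 16
16 → 1² + 6² = 37
37 → 3² + 7² = 58
58 → 5² + 8² = 89  — 89 repeats.
That took 15 steps.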